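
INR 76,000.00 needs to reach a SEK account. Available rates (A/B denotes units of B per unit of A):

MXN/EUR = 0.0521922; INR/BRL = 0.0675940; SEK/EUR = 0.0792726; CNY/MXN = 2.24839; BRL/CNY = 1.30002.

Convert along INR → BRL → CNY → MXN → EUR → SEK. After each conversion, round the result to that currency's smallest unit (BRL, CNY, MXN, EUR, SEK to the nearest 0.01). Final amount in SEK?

SEK 9,886.14

INR 76,000.00 × 0.0675940 = BRL 5,137.14
BRL 5,137.14 × 1.30002 = CNY 6,678.38
CNY 6,678.38 × 2.24839 = MXN 15,015.60
MXN 15,015.60 × 0.0521922 = EUR 783.70
EUR 783.70 ÷ 0.0792726 = SEK 9,886.14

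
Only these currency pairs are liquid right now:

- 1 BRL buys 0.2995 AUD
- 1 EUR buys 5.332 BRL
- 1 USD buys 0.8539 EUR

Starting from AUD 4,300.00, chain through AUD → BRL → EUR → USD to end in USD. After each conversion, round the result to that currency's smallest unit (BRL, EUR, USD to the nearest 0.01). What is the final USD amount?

USD 3,153.37

AUD 4,300.00 ÷ 0.2995 = BRL 14,357.26
BRL 14,357.26 ÷ 5.332 = EUR 2,692.66
EUR 2,692.66 ÷ 0.8539 = USD 3,153.37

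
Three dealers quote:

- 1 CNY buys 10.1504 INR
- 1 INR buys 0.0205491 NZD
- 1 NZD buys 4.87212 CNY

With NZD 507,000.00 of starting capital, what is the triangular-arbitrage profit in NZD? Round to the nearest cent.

Profit: NZD 8,230.90

Profitable loop is NZD → CNY → INR → NZD:
NZD 507,000.00 × 4.87212 = CNY 2,470,164.84
CNY 2,470,164.84 × 10.1504 = INR 25,073,161.19
INR 25,073,161.19 × 0.0205491 = NZD 515,230.90
Profit = NZD 515,230.90 − NZD 507,000.00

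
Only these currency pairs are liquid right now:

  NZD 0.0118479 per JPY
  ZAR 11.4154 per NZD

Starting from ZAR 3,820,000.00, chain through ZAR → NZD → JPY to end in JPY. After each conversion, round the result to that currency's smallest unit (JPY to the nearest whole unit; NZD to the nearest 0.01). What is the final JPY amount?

ZAR 3,820,000.00 ÷ 11.4154 = NZD 334,635.67
NZD 334,635.67 ÷ 0.0118479 = JPY 28,244,302

JPY 28,244,302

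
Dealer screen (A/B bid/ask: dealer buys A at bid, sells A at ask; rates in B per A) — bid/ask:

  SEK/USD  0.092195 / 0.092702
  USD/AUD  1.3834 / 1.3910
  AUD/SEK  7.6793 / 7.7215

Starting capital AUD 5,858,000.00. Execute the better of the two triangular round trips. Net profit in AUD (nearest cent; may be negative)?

Net profit: AUD 25,441.74

Best loop AUD → USD → SEK → AUD:
AUD 5,858,000.00 ÷ 1.3910 (buy USD at ask) = USD 4,211,358.73
USD 4,211,358.73 ÷ 0.092702 (buy SEK at ask) = SEK 45,428,995.43
SEK 45,428,995.43 ÷ 7.7215 (buy AUD at ask) = AUD 5,883,441.74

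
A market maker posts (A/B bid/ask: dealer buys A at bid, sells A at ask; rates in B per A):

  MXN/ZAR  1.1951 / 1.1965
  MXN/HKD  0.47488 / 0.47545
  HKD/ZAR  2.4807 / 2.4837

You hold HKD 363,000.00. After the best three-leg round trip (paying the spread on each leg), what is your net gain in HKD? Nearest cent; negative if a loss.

Best loop HKD → MXN → ZAR → HKD:
HKD 363,000.00 ÷ 0.47545 (buy MXN at ask) = MXN 763,487.22
MXN 763,487.22 × 1.1951 (sell MXN at bid) = ZAR 912,443.58
ZAR 912,443.58 ÷ 2.4837 (buy HKD at ask) = HKD 367,372.70

Net profit: HKD 4,372.70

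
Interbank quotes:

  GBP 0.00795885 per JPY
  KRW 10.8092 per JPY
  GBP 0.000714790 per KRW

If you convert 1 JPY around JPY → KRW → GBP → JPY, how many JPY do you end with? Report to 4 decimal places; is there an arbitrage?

Around JPY → KRW → GBP → JPY: 1 × 10.8092 × 0.000714790 ÷ 0.00795885 = 0.970782
Product < 1; profitable direction is JPY → GBP → KRW → JPY.

0.9708 (arbitrage exists)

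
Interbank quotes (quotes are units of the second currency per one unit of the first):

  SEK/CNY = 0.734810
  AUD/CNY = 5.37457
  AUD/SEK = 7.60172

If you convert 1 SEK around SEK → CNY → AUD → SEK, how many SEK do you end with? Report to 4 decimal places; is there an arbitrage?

Around SEK → CNY → AUD → SEK: 1 × 0.734810 ÷ 5.37457 × 7.60172 = 1.039305
Product > 1; profitable direction is SEK → CNY → AUD → SEK.

1.0393 (arbitrage exists)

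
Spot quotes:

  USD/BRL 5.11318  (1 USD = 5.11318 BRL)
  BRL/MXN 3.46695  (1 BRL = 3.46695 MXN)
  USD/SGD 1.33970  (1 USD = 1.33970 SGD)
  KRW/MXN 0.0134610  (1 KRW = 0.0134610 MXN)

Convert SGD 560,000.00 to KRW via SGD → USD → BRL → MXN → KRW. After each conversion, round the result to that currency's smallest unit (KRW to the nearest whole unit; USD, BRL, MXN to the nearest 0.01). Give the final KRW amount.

SGD 560,000.00 ÷ 1.33970 = USD 418,004.03
USD 418,004.03 × 5.11318 = BRL 2,137,329.85
BRL 2,137,329.85 × 3.46695 = MXN 7,410,015.72
MXN 7,410,015.72 ÷ 0.0134610 = KRW 550,480,330

KRW 550,480,330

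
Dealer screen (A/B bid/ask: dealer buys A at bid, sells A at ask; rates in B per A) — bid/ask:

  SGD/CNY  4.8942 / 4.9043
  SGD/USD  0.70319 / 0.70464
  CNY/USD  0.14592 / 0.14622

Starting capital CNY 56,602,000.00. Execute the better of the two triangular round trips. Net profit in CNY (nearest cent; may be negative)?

Net profit: CNY 764,851.88

Best loop CNY → USD → SGD → CNY:
CNY 56,602,000.00 × 0.14592 (sell CNY at bid) = USD 8,259,363.84
USD 8,259,363.84 ÷ 0.70464 (buy SGD at ask) = SGD 11,721,395.10
SGD 11,721,395.10 × 4.8942 (sell SGD at bid) = CNY 57,366,851.88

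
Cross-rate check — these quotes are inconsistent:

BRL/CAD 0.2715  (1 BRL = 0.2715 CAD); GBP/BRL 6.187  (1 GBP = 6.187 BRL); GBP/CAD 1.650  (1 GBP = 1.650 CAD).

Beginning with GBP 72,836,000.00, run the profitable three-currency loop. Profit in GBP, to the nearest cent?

Profitable loop is GBP → BRL → CAD → GBP:
GBP 72,836,000.00 × 6.187 = BRL 450,636,332.00
BRL 450,636,332.00 × 0.2715 = CAD 122,347,764.14
CAD 122,347,764.14 ÷ 1.650 = GBP 74,150,160.08
Profit = GBP 74,150,160.08 − GBP 72,836,000.00

Profit: GBP 1,314,160.08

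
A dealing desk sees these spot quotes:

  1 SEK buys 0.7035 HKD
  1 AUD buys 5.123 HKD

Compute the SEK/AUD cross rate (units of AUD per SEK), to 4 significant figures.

SEK/AUD = 0.1373

1 SEK × 0.7035 = 0.7035 HKD
0.7035 HKD ÷ 5.123 = 0.137322 AUD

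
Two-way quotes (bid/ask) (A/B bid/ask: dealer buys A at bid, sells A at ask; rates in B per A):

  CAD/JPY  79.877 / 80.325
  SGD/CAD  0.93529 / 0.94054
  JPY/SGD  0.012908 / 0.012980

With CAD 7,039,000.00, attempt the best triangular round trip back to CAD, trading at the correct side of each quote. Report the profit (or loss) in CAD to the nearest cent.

Net profit: CAD 139,079.57

Best loop CAD → SGD → JPY → CAD:
CAD 7,039,000.00 ÷ 0.94054 (buy SGD at ask) = SGD 7,483,998.55
SGD 7,483,998.55 ÷ 0.012980 (buy JPY at ask) = JPY 576,579,241
JPY 576,579,241 ÷ 80.325 (buy CAD at ask) = CAD 7,178,079.57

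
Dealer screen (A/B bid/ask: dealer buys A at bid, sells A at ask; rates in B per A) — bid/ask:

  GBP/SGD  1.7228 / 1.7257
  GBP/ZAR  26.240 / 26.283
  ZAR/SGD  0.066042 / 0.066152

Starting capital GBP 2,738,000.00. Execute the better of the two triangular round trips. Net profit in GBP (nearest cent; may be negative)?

Net profit: GBP 11,490.30

Best loop GBP → ZAR → SGD → GBP:
GBP 2,738,000.00 × 26.240 (sell GBP at bid) = ZAR 71,845,120.00
ZAR 71,845,120.00 × 0.066042 (sell ZAR at bid) = SGD 4,744,795.42
SGD 4,744,795.42 ÷ 1.7257 (buy GBP at ask) = GBP 2,749,490.30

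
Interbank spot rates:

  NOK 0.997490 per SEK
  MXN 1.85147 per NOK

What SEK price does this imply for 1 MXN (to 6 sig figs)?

MXN/SEK = 0.541470

1 MXN ÷ 1.85147 = 0.540111 NOK
0.540111 NOK ÷ 0.997490 = 0.54147 SEK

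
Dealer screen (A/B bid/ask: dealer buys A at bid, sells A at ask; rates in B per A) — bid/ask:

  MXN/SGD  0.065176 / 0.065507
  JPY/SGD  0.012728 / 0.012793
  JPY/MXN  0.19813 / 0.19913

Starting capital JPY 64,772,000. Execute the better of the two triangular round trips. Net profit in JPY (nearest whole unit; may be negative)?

Best loop JPY → MXN → SGD → JPY:
JPY 64,772,000 × 0.19813 (sell JPY at bid) = MXN 12,833,276.36
MXN 12,833,276.36 × 0.065176 (sell MXN at bid) = SGD 836,421.62
SGD 836,421.62 ÷ 0.012793 (buy JPY at ask) = JPY 65,381,194

Net profit: JPY 609,194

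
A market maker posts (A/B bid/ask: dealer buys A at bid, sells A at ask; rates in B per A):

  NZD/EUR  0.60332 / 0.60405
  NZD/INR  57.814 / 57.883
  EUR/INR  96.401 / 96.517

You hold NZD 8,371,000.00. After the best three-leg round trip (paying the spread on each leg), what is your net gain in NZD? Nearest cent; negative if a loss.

Best loop NZD → EUR → INR → NZD:
NZD 8,371,000.00 × 0.60332 (sell NZD at bid) = EUR 5,050,391.72
EUR 5,050,391.72 × 96.401 (sell EUR at bid) = INR 486,862,812.20
INR 486,862,812.20 ÷ 57.883 (buy NZD at ask) = NZD 8,411,153.74

Net profit: NZD 40,153.74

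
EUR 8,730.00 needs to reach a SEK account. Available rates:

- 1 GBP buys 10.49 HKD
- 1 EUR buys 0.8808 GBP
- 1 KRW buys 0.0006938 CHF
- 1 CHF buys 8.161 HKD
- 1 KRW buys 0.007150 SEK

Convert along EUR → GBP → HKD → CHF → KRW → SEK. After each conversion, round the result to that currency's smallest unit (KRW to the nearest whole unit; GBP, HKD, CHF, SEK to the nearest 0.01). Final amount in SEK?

EUR 8,730.00 × 0.8808 = GBP 7,689.38
GBP 7,689.38 × 10.49 = HKD 80,661.60
HKD 80,661.60 ÷ 8.161 = CHF 9,883.79
CHF 9,883.79 ÷ 0.0006938 = KRW 14,245,878
KRW 14,245,878 × 0.007150 = SEK 101,858.03

SEK 101,858.03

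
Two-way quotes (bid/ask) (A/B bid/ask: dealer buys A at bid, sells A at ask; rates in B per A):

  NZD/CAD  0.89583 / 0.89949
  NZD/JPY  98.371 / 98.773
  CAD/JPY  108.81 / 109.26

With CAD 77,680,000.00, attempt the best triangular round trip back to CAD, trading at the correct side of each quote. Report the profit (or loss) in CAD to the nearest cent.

Net profit: CAD 73,288.74

Best loop CAD → NZD → JPY → CAD:
CAD 77,680,000.00 ÷ 0.89949 (buy NZD at ask) = NZD 86,360,048.47
NZD 86,360,048.47 × 98.371 (sell NZD at bid) = JPY 8,495,324,328
JPY 8,495,324,328 ÷ 109.26 (buy CAD at ask) = CAD 77,753,288.74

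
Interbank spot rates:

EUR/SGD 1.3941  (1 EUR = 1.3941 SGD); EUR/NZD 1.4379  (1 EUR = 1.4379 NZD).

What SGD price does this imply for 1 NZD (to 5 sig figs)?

NZD/SGD = 0.96954

1 NZD ÷ 1.4379 = 0.695459 EUR
0.695459 EUR × 1.3941 = 0.969539 SGD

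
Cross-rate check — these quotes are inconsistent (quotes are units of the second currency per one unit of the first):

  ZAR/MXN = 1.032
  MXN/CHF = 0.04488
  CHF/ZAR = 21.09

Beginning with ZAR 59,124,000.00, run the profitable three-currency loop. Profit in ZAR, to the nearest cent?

Profit: ZAR 1,403,771.31

Profitable loop is ZAR → CHF → MXN → ZAR:
ZAR 59,124,000.00 ÷ 21.09 = CHF 2,803,413.94
CHF 2,803,413.94 ÷ 0.04488 = MXN 62,464,659.99
MXN 62,464,659.99 ÷ 1.032 = ZAR 60,527,771.31
Profit = ZAR 60,527,771.31 − ZAR 59,124,000.00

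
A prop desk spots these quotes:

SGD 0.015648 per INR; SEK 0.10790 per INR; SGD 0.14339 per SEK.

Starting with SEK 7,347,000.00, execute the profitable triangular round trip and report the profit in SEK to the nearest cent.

Profitable loop is SEK → INR → SGD → SEK:
SEK 7,347,000.00 ÷ 0.10790 = INR 68,090,824.84
INR 68,090,824.84 × 0.015648 = SGD 1,065,485.23
SGD 1,065,485.23 ÷ 0.14339 = SEK 7,430,680.15
Profit = SEK 7,430,680.15 − SEK 7,347,000.00

Profit: SEK 83,680.15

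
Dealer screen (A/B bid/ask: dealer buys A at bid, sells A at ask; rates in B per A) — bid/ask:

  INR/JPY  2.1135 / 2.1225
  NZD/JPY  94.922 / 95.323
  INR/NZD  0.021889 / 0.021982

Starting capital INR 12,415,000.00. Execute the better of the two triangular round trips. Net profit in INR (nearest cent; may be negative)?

Best loop INR → JPY → NZD → INR:
INR 12,415,000.00 × 2.1135 (sell INR at bid) = JPY 26,239,103
JPY 26,239,103 ÷ 95.323 (buy NZD at ask) = NZD 275,265.18
NZD 275,265.18 ÷ 0.021982 (buy INR at ask) = INR 12,522,299.03

Net profit: INR 107,299.03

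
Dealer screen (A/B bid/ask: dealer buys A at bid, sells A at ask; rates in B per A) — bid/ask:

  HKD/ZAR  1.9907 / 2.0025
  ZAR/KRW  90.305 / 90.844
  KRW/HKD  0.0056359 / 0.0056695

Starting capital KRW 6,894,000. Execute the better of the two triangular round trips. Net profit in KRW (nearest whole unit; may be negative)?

Net profit: KRW 90,771

Best loop KRW → HKD → ZAR → KRW:
KRW 6,894,000 × 0.0056359 (sell KRW at bid) = HKD 38,853.89
HKD 38,853.89 × 1.9907 (sell HKD at bid) = ZAR 77,346.45
ZAR 77,346.45 × 90.305 (sell ZAR at bid) = KRW 6,984,771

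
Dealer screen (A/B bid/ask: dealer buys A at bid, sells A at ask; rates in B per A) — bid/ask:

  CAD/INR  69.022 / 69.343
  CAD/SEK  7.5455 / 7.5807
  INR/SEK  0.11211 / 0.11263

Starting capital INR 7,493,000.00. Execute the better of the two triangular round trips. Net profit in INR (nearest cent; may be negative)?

Net profit: INR 155,535.99

Best loop INR → SEK → CAD → INR:
INR 7,493,000.00 × 0.11211 (sell INR at bid) = SEK 840,040.23
SEK 840,040.23 ÷ 7.5807 (buy CAD at ask) = CAD 110,813.02
CAD 110,813.02 × 69.022 (sell CAD at bid) = INR 7,648,535.99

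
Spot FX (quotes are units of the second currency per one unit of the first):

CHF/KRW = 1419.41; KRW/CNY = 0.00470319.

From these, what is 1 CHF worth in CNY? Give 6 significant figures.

CHF/CNY = 6.67575

1 CHF × 1419.41 = 1419.41 KRW
1419.41 KRW × 0.00470319 = 6.67575 CNY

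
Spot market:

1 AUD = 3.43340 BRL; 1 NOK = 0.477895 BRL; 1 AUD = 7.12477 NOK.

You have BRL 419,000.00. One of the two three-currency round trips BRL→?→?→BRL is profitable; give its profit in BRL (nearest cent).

Profitable loop is BRL → NOK → AUD → BRL:
BRL 419,000.00 ÷ 0.477895 = NOK 876,761.63
NOK 876,761.63 ÷ 7.12477 = AUD 123,058.24
AUD 123,058.24 × 3.43340 = BRL 422,508.15
Profit = BRL 422,508.15 − BRL 419,000.00

Profit: BRL 3,508.15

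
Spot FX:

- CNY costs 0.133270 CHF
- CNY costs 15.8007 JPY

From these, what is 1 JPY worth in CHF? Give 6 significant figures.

JPY/CHF = 0.00843444

1 JPY ÷ 15.8007 = 0.0632883 CNY
0.0632883 CNY × 0.133270 = 0.00843444 CHF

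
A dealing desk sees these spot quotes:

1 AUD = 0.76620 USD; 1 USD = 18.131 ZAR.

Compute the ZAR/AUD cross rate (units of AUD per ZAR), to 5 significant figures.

1 ZAR ÷ 18.131 = 0.0551542 USD
0.0551542 USD ÷ 0.76620 = 0.071984 AUD

ZAR/AUD = 0.071984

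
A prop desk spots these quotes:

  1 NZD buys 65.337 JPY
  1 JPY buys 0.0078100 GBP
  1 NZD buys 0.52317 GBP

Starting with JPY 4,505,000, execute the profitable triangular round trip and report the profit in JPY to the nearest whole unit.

Profitable loop is JPY → NZD → GBP → JPY:
JPY 4,505,000 ÷ 65.337 = NZD 68,950.21
NZD 68,950.21 × 0.52317 = GBP 36,072.68
GBP 36,072.68 ÷ 0.0078100 = JPY 4,618,781
Profit = JPY 4,618,781 − JPY 4,505,000

Profit: JPY 113,781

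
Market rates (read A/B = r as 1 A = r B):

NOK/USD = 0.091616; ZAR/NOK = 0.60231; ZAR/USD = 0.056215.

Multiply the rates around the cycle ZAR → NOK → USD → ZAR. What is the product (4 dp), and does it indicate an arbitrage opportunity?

Around ZAR → NOK → USD → ZAR: 1 × 0.60231 × 0.091616 ÷ 0.056215 = 0.981610
Product < 1; profitable direction is ZAR → USD → NOK → ZAR.

0.9816 (arbitrage exists)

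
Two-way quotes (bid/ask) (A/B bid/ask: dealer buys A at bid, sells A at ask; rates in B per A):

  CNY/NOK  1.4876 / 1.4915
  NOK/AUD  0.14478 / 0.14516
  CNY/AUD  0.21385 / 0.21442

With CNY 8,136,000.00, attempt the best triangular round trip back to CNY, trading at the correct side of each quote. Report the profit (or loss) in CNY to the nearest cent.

Net profit: CNY 36,226.41

Best loop CNY → NOK → AUD → CNY:
CNY 8,136,000.00 × 1.4876 (sell CNY at bid) = NOK 12,103,113.60
NOK 12,103,113.60 × 0.14478 (sell NOK at bid) = AUD 1,752,288.79
AUD 1,752,288.79 ÷ 0.21442 (buy CNY at ask) = CNY 8,172,226.41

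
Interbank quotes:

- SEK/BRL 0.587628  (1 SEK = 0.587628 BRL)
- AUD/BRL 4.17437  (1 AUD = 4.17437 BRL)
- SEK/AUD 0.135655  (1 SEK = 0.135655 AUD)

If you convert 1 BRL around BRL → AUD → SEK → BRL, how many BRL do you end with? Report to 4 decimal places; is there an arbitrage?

1.0377 (arbitrage exists)

Around BRL → AUD → SEK → BRL: 1 ÷ 4.17437 ÷ 0.135655 × 0.587628 = 1.037709
Product > 1; profitable direction is BRL → AUD → SEK → BRL.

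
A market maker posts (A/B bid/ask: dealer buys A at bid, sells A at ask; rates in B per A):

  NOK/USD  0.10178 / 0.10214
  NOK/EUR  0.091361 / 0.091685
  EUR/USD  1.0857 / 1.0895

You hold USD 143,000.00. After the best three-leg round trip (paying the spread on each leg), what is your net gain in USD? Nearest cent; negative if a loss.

Best loop USD → EUR → NOK → USD:
USD 143,000.00 ÷ 1.0895 (buy EUR at ask) = EUR 131,252.87
EUR 131,252.87 ÷ 0.091685 (buy NOK at ask) = NOK 1,431,563.16
NOK 1,431,563.16 × 0.10178 (sell NOK at bid) = USD 145,704.50

Net profit: USD 2,704.50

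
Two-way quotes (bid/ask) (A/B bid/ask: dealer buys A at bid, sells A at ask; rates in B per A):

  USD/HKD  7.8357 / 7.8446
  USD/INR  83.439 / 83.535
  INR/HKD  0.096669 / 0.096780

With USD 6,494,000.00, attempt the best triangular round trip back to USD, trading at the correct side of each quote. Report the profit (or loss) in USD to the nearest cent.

Best loop USD → INR → HKD → USD:
USD 6,494,000.00 × 83.439 (sell USD at bid) = INR 541,852,866.00
INR 541,852,866.00 × 0.096669 (sell INR at bid) = HKD 52,380,374.70
HKD 52,380,374.70 ÷ 7.8446 (buy USD at ask) = USD 6,677,252.47

Net profit: USD 183,252.47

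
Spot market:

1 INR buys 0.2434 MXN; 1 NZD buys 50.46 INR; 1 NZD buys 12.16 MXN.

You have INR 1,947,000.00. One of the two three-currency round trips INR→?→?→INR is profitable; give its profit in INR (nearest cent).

Profit: INR 19,528.28

Profitable loop is INR → MXN → NZD → INR:
INR 1,947,000.00 × 0.2434 = MXN 473,899.80
MXN 473,899.80 ÷ 12.16 = NZD 38,972.02
NZD 38,972.02 × 50.46 = INR 1,966,528.28
Profit = INR 1,966,528.28 − INR 1,947,000.00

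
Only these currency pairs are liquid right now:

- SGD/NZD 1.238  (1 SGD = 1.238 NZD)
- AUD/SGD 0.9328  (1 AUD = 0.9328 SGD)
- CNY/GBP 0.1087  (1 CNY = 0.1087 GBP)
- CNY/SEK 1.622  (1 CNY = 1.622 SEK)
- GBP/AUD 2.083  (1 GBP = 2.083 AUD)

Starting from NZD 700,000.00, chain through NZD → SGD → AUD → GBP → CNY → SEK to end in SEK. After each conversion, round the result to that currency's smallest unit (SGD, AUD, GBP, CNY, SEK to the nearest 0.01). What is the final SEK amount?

SEK 4,342,310.67

NZD 700,000.00 ÷ 1.238 = SGD 565,428.11
SGD 565,428.11 ÷ 0.9328 = AUD 606,162.21
AUD 606,162.21 ÷ 2.083 = GBP 291,004.42
GBP 291,004.42 ÷ 0.1087 = CNY 2,677,133.58
CNY 2,677,133.58 × 1.622 = SEK 4,342,310.67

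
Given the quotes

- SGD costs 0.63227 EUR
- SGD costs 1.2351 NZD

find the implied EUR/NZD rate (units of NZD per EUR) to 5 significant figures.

EUR/NZD = 1.9534

1 EUR ÷ 0.63227 = 1.5816 SGD
1.5816 SGD × 1.2351 = 1.95344 NZD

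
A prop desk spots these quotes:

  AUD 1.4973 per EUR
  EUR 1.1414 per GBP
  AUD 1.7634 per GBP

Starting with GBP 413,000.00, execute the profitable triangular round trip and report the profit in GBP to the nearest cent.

Profit: GBP 13,141.86

Profitable loop is GBP → AUD → EUR → GBP:
GBP 413,000.00 × 1.7634 = AUD 728,284.20
AUD 728,284.20 ÷ 1.4973 = EUR 486,398.32
EUR 486,398.32 ÷ 1.1414 = GBP 426,141.86
Profit = GBP 426,141.86 − GBP 413,000.00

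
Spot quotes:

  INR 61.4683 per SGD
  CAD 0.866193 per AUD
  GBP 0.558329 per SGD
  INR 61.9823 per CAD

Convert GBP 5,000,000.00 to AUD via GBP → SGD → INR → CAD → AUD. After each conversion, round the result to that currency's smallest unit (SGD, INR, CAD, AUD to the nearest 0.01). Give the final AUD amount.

AUD 10,252,945.83

GBP 5,000,000.00 ÷ 0.558329 = SGD 8,955,293.38
SGD 8,955,293.38 × 61.4683 = INR 550,466,660.07
INR 550,466,660.07 ÷ 61.9823 = CAD 8,881,029.91
CAD 8,881,029.91 ÷ 0.866193 = AUD 10,252,945.83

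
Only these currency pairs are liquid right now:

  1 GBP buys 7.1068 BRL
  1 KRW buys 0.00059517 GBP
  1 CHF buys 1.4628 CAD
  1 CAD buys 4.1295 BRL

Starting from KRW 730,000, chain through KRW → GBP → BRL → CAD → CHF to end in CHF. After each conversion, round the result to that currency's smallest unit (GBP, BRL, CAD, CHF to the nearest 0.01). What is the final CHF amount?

CHF 511.16

KRW 730,000 × 0.00059517 = GBP 434.47
GBP 434.47 × 7.1068 = BRL 3,087.69
BRL 3,087.69 ÷ 4.1295 = CAD 747.72
CAD 747.72 ÷ 1.4628 = CHF 511.16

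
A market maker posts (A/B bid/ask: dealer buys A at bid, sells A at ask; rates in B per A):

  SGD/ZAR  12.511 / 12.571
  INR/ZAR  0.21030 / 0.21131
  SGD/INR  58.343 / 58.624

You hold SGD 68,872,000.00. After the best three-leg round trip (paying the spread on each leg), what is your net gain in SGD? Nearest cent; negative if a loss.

Net profit: SGD 684,740.32

Best loop SGD → ZAR → INR → SGD:
SGD 68,872,000.00 × 12.511 (sell SGD at bid) = ZAR 861,657,592.00
ZAR 861,657,592.00 ÷ 0.21131 (buy INR at ask) = INR 4,077,694,344.80
INR 4,077,694,344.80 ÷ 58.624 (buy SGD at ask) = SGD 69,556,740.32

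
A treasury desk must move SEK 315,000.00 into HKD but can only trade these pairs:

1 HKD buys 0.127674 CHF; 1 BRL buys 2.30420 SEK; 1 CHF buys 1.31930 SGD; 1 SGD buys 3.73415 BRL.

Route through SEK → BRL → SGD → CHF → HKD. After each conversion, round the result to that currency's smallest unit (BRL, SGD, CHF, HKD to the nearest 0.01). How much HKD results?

SEK 315,000.00 ÷ 2.30420 = BRL 136,706.88
BRL 136,706.88 ÷ 3.73415 = SGD 36,609.91
SGD 36,609.91 ÷ 1.31930 = CHF 27,749.50
CHF 27,749.50 ÷ 0.127674 = HKD 217,346.52

HKD 217,346.52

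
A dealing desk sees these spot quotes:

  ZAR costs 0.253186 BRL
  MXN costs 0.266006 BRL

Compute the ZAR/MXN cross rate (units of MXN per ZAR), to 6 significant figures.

ZAR/MXN = 0.951806

1 ZAR × 0.253186 = 0.253186 BRL
0.253186 BRL ÷ 0.266006 = 0.951806 MXN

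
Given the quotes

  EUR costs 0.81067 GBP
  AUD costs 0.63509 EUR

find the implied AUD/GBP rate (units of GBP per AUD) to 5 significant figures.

1 AUD × 0.63509 = 0.63509 EUR
0.63509 EUR × 0.81067 = 0.514848 GBP

AUD/GBP = 0.51485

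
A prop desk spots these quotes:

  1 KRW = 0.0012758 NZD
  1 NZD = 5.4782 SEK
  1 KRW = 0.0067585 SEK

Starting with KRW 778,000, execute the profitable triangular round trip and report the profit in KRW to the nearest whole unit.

Profitable loop is KRW → NZD → SEK → KRW:
KRW 778,000 × 0.0012758 = NZD 992.57
NZD 992.57 × 5.4782 = SEK 5,437.51
SEK 5,437.51 ÷ 0.0067585 = KRW 804,544
Profit = KRW 804,544 − KRW 778,000

Profit: KRW 26,544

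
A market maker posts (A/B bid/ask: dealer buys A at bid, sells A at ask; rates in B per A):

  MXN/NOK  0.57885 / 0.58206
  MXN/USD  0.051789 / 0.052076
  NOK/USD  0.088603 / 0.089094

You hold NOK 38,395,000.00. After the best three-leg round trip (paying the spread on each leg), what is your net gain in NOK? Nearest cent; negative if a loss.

Best loop NOK → MXN → USD → NOK:
NOK 38,395,000.00 ÷ 0.58206 (buy MXN at ask) = MXN 65,963,989.97
MXN 65,963,989.97 × 0.051789 (sell MXN at bid) = USD 3,416,209.08
USD 3,416,209.08 ÷ 0.089094 (buy NOK at ask) = NOK 38,343,873.62

Net result: NOK -51,126.38 (no profitable arbitrage after spreads)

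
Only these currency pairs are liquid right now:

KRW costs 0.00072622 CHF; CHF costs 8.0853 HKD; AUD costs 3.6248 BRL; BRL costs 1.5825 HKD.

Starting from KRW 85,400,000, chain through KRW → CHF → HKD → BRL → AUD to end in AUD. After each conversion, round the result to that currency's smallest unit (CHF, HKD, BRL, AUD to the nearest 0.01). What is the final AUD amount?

KRW 85,400,000 × 0.00072622 = CHF 62,019.19
CHF 62,019.19 × 8.0853 = HKD 501,443.76
HKD 501,443.76 ÷ 1.5825 = BRL 316,868.09
BRL 316,868.09 ÷ 3.6248 = AUD 87,416.71

AUD 87,416.71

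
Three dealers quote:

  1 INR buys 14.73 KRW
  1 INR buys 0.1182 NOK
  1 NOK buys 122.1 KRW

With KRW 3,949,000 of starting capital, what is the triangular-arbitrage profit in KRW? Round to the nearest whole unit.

Profit: KRW 81,480

Profitable loop is KRW → NOK → INR → KRW:
KRW 3,949,000 ÷ 122.1 = NOK 32,342.34
NOK 32,342.34 ÷ 0.1182 = INR 273,623.88
INR 273,623.88 × 14.73 = KRW 4,030,480
Profit = KRW 4,030,480 − KRW 3,949,000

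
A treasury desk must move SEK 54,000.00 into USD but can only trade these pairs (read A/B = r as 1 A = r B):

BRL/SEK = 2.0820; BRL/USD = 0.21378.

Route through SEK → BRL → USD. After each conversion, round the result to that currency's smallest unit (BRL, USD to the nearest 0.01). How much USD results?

SEK 54,000.00 ÷ 2.0820 = BRL 25,936.60
BRL 25,936.60 × 0.21378 = USD 5,544.73

USD 5,544.73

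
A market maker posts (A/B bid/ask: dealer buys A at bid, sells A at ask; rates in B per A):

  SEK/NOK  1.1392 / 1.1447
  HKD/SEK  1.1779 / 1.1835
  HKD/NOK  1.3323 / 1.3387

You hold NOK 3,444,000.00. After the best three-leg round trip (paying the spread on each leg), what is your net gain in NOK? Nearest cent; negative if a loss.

Net profit: NOK 8,139.03

Best loop NOK → HKD → SEK → NOK:
NOK 3,444,000.00 ÷ 1.3387 (buy HKD at ask) = HKD 2,572,645.10
HKD 2,572,645.10 × 1.1779 (sell HKD at bid) = SEK 3,030,318.67
SEK 3,030,318.67 × 1.1392 (sell SEK at bid) = NOK 3,452,139.03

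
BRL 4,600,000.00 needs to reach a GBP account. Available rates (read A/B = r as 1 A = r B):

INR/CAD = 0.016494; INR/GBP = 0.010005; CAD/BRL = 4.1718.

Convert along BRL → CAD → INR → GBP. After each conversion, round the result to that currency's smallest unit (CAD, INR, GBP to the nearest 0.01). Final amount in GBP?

GBP 668,844.96

BRL 4,600,000.00 ÷ 4.1718 = CAD 1,102,641.55
CAD 1,102,641.55 ÷ 0.016494 = INR 66,851,070.09
INR 66,851,070.09 × 0.010005 = GBP 668,844.96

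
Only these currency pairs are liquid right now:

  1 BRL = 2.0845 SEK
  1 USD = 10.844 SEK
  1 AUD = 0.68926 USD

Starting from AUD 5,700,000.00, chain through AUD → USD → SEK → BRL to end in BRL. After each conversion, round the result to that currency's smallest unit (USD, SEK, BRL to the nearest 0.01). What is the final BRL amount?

AUD 5,700,000.00 × 0.68926 = USD 3,928,782.00
USD 3,928,782.00 × 10.844 = SEK 42,603,712.01
SEK 42,603,712.01 ÷ 2.0845 = BRL 20,438,336.30

BRL 20,438,336.30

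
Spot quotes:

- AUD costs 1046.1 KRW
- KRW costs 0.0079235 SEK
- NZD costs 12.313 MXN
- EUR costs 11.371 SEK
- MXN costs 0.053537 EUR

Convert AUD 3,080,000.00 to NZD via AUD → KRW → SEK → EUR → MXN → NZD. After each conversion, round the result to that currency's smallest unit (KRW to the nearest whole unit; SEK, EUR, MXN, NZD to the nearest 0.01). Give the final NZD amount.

NZD 3,405,841.32

AUD 3,080,000.00 × 1046.1 = KRW 3,221,988,000
KRW 3,221,988,000 × 0.0079235 = SEK 25,529,421.92
SEK 25,529,421.92 ÷ 11.371 = EUR 2,245,134.28
EUR 2,245,134.28 ÷ 0.053537 = MXN 41,936,124.18
MXN 41,936,124.18 ÷ 12.313 = NZD 3,405,841.32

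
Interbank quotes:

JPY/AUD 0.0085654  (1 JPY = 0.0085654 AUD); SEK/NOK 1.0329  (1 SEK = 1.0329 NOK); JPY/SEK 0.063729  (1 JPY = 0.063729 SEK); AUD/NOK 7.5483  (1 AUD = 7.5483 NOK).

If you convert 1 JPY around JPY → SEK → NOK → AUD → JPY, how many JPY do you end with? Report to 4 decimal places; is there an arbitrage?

Around JPY → SEK → NOK → AUD → JPY: 1 × 0.063729 × 1.0329 ÷ 7.5483 ÷ 0.0085654 = 1.018119
Product > 1; profitable direction is JPY → SEK → NOK → AUD → JPY.

1.0181 (arbitrage exists)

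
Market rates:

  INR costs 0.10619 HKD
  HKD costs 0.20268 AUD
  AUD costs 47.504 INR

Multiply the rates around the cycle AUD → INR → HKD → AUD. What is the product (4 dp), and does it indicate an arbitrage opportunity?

Around AUD → INR → HKD → AUD: 1 × 47.504 × 0.10619 × 0.20268 = 1.022409
Product > 1; profitable direction is AUD → INR → HKD → AUD.

1.0224 (arbitrage exists)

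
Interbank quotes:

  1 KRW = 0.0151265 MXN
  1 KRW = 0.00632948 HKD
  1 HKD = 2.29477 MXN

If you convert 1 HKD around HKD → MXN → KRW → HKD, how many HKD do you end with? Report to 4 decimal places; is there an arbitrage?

0.9602 (arbitrage exists)

Around HKD → MXN → KRW → HKD: 1 × 2.29477 ÷ 0.0151265 × 0.00632948 = 0.960216
Product < 1; profitable direction is HKD → KRW → MXN → HKD.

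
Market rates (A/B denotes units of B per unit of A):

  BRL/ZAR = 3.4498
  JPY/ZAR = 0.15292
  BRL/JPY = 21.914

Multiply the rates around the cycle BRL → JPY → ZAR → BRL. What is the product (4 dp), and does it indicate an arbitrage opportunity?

0.9714 (arbitrage exists)

Around BRL → JPY → ZAR → BRL: 1 × 21.914 × 0.15292 ÷ 3.4498 = 0.971386
Product < 1; profitable direction is BRL → ZAR → JPY → BRL.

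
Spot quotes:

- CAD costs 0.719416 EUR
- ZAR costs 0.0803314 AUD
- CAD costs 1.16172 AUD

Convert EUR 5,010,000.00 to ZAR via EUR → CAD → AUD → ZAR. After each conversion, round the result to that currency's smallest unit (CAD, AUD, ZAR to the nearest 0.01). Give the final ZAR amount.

ZAR 100,710,270.83

EUR 5,010,000.00 ÷ 0.719416 = CAD 6,963,981.90
CAD 6,963,981.90 × 1.16172 = AUD 8,090,197.05
AUD 8,090,197.05 ÷ 0.0803314 = ZAR 100,710,270.83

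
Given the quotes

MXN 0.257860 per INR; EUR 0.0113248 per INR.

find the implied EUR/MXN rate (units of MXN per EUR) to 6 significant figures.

1 EUR ÷ 0.0113248 = 88.3018 INR
88.3018 INR × 0.257860 = 22.7695 MXN

EUR/MXN = 22.7695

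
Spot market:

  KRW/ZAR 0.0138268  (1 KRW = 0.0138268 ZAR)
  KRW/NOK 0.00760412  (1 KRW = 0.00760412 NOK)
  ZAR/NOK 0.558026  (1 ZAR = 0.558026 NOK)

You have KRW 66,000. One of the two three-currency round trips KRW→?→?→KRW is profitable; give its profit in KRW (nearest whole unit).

Profit: KRW 969

Profitable loop is KRW → ZAR → NOK → KRW:
KRW 66,000 × 0.0138268 = ZAR 912.57
ZAR 912.57 × 0.558026 = NOK 509.24
NOK 509.24 ÷ 0.00760412 = KRW 66,969
Profit = KRW 66,969 − KRW 66,000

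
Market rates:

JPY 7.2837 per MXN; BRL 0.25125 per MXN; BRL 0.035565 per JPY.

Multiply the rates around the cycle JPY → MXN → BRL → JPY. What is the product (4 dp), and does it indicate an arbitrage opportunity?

Around JPY → MXN → BRL → JPY: 1 ÷ 7.2837 × 0.25125 ÷ 0.035565 = 0.969909
Product < 1; profitable direction is JPY → BRL → MXN → JPY.

0.9699 (arbitrage exists)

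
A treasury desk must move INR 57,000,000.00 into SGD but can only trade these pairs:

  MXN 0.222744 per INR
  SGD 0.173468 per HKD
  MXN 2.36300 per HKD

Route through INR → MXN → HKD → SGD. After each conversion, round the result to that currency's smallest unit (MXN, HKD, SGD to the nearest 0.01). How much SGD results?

SGD 932,044.22

INR 57,000,000.00 × 0.222744 = MXN 12,696,408.00
MXN 12,696,408.00 ÷ 2.36300 = HKD 5,373,003.81
HKD 5,373,003.81 × 0.173468 = SGD 932,044.22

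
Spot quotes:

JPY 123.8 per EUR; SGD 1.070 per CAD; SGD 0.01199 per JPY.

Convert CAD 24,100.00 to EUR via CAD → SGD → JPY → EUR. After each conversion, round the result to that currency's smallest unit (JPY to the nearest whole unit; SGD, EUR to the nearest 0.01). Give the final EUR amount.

CAD 24,100.00 × 1.070 = SGD 25,787.00
SGD 25,787.00 ÷ 0.01199 = JPY 2,150,709
JPY 2,150,709 ÷ 123.8 = EUR 17,372.45

EUR 17,372.45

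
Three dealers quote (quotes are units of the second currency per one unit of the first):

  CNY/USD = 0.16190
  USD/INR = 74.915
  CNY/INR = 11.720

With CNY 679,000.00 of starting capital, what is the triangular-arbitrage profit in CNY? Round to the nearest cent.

Profitable loop is CNY → USD → INR → CNY:
CNY 679,000.00 × 0.16190 = USD 109,930.10
USD 109,930.10 × 74.915 = INR 8,235,413.44
INR 8,235,413.44 ÷ 11.720 = CNY 702,680.33
Profit = CNY 702,680.33 − CNY 679,000.00

Profit: CNY 23,680.33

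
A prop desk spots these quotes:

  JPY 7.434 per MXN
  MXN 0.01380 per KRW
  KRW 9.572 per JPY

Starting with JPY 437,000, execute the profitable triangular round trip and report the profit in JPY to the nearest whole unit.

Profit: JPY 8,018

Profitable loop is JPY → MXN → KRW → JPY:
JPY 437,000 ÷ 7.434 = MXN 58,783.97
MXN 58,783.97 ÷ 0.01380 = KRW 4,259,708
KRW 4,259,708 ÷ 9.572 = JPY 445,018
Profit = JPY 445,018 − JPY 437,000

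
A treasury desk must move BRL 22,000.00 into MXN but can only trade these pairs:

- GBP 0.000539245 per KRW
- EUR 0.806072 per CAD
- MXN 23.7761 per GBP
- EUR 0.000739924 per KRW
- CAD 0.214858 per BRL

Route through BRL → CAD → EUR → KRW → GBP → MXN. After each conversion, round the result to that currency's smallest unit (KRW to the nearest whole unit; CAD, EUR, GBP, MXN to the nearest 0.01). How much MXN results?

BRL 22,000.00 × 0.214858 = CAD 4,726.88
CAD 4,726.88 × 0.806072 = EUR 3,810.21
EUR 3,810.21 ÷ 0.000739924 = KRW 5,149,461
KRW 5,149,461 × 0.000539245 = GBP 2,776.82
GBP 2,776.82 × 23.7761 = MXN 66,021.95

MXN 66,021.95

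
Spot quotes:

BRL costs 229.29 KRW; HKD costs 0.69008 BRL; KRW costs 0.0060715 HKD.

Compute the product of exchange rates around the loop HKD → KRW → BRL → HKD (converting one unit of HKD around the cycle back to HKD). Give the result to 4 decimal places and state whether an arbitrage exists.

Around HKD → KRW → BRL → HKD: 1 ÷ 0.0060715 ÷ 229.29 ÷ 0.69008 = 1.040925
Product > 1; profitable direction is HKD → KRW → BRL → HKD.

1.0409 (arbitrage exists)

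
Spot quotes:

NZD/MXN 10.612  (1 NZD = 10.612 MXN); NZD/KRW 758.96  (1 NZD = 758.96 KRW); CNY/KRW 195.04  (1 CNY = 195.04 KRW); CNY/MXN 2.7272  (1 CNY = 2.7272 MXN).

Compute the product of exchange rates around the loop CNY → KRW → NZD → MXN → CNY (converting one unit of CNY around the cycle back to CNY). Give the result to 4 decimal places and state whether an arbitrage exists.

1.0000 (no arbitrage)

Around CNY → KRW → NZD → MXN → CNY: 1 × 195.04 ÷ 758.96 × 10.612 ÷ 2.7272 = 0.999966
Product ≈ 1 (deviation 0.003%, within rounding noise).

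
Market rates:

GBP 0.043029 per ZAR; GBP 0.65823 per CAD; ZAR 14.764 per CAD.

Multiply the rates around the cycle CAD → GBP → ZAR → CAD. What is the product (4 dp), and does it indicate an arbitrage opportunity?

1.0361 (arbitrage exists)

Around CAD → GBP → ZAR → CAD: 1 × 0.65823 ÷ 0.043029 ÷ 14.764 = 1.036126
Product > 1; profitable direction is CAD → GBP → ZAR → CAD.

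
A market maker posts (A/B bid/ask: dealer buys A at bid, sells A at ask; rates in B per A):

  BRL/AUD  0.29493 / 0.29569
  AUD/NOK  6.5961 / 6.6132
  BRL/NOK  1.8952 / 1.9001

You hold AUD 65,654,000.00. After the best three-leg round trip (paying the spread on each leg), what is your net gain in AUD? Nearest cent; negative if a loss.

Net profit: AUD 1,564,824.72

Best loop AUD → NOK → BRL → AUD:
AUD 65,654,000.00 × 6.5961 (sell AUD at bid) = NOK 433,060,349.40
NOK 433,060,349.40 ÷ 1.9001 (buy BRL at ask) = BRL 227,914,504.18
BRL 227,914,504.18 × 0.29493 (sell BRL at bid) = AUD 67,218,824.72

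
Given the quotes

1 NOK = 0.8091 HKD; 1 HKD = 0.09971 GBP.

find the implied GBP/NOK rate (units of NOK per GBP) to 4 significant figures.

GBP/NOK = 12.40

1 GBP ÷ 0.09971 = 10.0291 HKD
10.0291 HKD ÷ 0.8091 = 12.3954 NOK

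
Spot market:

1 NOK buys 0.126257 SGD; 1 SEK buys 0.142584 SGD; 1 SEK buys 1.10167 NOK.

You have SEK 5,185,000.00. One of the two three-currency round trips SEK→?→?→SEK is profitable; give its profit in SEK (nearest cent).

Profit: SEK 130,113.78

Profitable loop is SEK → SGD → NOK → SEK:
SEK 5,185,000.00 × 0.142584 = SGD 739,298.04
SGD 739,298.04 ÷ 0.126257 = NOK 5,855,501.40
NOK 5,855,501.40 ÷ 1.10167 = SEK 5,315,113.78
Profit = SEK 5,315,113.78 − SEK 5,185,000.00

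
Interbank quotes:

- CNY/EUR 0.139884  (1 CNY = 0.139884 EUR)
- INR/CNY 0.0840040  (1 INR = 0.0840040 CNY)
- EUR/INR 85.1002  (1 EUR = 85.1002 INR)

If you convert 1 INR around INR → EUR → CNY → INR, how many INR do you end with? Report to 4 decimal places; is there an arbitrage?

1.0000 (no arbitrage)

Around INR → EUR → CNY → INR: 1 ÷ 85.1002 ÷ 0.139884 ÷ 0.0840040 = 1.000003
Product ≈ 1 (deviation 0.000%, within rounding noise).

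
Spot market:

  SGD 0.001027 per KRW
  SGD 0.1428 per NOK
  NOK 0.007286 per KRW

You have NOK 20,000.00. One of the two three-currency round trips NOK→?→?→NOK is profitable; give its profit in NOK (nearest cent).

Profit: NOK 261.75

Profitable loop is NOK → SGD → KRW → NOK:
NOK 20,000.00 × 0.1428 = SGD 2,856.00
SGD 2,856.00 ÷ 0.001027 = KRW 2,780,915
KRW 2,780,915 × 0.007286 = NOK 20,261.75
Profit = NOK 20,261.75 − NOK 20,000.00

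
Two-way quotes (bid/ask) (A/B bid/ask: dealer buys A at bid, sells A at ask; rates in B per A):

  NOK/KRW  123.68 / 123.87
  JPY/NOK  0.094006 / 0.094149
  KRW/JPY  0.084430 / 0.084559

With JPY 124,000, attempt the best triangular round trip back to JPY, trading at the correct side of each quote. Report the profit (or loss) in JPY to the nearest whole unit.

Net profit: JPY 1,742

Best loop JPY → KRW → NOK → JPY:
JPY 124,000 ÷ 0.084559 (buy KRW at ask) = KRW 1,466,432
KRW 1,466,432 ÷ 123.87 (buy NOK at ask) = NOK 11,838.47
NOK 11,838.47 ÷ 0.094149 (buy JPY at ask) = JPY 125,742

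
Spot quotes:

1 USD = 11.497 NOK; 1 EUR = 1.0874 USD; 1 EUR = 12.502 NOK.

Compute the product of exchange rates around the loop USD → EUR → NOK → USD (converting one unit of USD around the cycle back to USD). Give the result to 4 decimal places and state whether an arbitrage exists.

Around USD → EUR → NOK → USD: 1 ÷ 1.0874 × 12.502 ÷ 11.497 = 1.000013
Product ≈ 1 (deviation 0.001%, within rounding noise).

1.0000 (no arbitrage)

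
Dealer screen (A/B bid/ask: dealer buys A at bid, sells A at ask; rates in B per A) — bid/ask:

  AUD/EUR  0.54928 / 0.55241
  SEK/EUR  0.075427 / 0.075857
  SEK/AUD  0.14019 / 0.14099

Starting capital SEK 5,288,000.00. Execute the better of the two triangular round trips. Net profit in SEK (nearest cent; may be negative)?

Net profit: SEK 79,927.05

Best loop SEK → AUD → EUR → SEK:
SEK 5,288,000.00 × 0.14019 (sell SEK at bid) = AUD 741,324.72
AUD 741,324.72 × 0.54928 (sell AUD at bid) = EUR 407,194.84
EUR 407,194.84 ÷ 0.075857 (buy SEK at ask) = SEK 5,367,927.05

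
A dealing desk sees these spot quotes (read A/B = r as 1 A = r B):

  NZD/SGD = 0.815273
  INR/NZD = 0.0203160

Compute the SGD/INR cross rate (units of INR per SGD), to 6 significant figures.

SGD/INR = 60.3752

1 SGD ÷ 0.815273 = 1.22658 NZD
1.22658 NZD ÷ 0.0203160 = 60.3752 INR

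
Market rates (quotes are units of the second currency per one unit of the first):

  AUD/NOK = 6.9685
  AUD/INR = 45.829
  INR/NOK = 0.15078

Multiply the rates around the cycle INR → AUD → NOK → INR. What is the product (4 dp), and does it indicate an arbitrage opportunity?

Around INR → AUD → NOK → INR: 1 ÷ 45.829 × 6.9685 ÷ 0.15078 = 1.008452
Product > 1; profitable direction is INR → AUD → NOK → INR.

1.0085 (arbitrage exists)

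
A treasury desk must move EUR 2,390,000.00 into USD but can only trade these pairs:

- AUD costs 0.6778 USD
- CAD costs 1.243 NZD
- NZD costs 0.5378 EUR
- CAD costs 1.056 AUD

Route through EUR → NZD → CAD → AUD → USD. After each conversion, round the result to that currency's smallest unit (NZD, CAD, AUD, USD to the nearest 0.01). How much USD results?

EUR 2,390,000.00 ÷ 0.5378 = NZD 4,444,031.24
NZD 4,444,031.24 ÷ 1.243 = CAD 3,575,246.37
CAD 3,575,246.37 × 1.056 = AUD 3,775,460.17
AUD 3,775,460.17 × 0.6778 = USD 2,559,006.90

USD 2,559,006.90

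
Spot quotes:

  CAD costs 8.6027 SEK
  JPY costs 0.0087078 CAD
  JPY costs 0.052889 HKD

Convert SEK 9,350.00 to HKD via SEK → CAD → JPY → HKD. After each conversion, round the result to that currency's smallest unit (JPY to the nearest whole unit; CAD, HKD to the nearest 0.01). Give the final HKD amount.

HKD 6,601.39

SEK 9,350.00 ÷ 8.6027 = CAD 1,086.87
CAD 1,086.87 ÷ 0.0087078 = JPY 124,816
JPY 124,816 × 0.052889 = HKD 6,601.39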